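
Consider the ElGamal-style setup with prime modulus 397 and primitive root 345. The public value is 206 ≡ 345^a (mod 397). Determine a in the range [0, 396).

Baby-step giant-step with m = ceil(sqrt(396)) = 20.
Baby table (345^j mod 397 for j=0..19):
  0:1  1:345  2:322  3:327  4:67  5:89  6:136  7:74
  8:122  9:8  10:378  11:194  12:234  13:139  14:315  15:294
  16:195  17:182  18:64  19:245
Giant step factor: 345^(-20) ≡ 11 (mod 397).
Scan 206·11^i mod 397 for i = 0, 1, …:
  i=0: 206   i=1: 281   i=2: 312   i=3: 256
  i=4: 37   i=5: 10   i=6: 110   i=7: 19
  i=8: 209   i=9: 314     …   i=16: 372
  i=17: 122
Match at i=17, j=8: a = 17·20 + 8 = 348.

348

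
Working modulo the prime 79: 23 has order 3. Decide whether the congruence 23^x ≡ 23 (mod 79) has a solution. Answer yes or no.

yes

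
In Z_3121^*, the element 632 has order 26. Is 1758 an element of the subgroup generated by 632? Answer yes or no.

1758 ∈ ⟨632⟩ iff 1758^26 ≡ 1 (mod 3121), since |⟨632⟩| = 26.
1758^26 mod 3121 = 1.
Since 1 = 1, 1758 lies in the subgroup.

yes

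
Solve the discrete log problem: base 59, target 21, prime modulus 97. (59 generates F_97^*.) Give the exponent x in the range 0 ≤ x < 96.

23

Baby-step giant-step with m = ceil(sqrt(96)) = 10.
Baby table (59^j mod 97 for j=0..9):
  0:1  1:59  2:86  3:30  4:24  5:58  6:27  7:41
  8:91  9:34
Giant step factor: 59^(-10) ≡ 25 (mod 97).
Scan 21·25^i mod 97 for i = 0, 1, …:
  i=0: 21   i=1: 40   i=2: 30
Match at i=2, j=3: x = 2·10 + 3 = 23.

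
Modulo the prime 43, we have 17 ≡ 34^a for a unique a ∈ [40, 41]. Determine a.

Compute 34^40 mod 43 = 17, then multiply by 34 repeatedly:
  34^40=17
Found 17 at exponent 40.

40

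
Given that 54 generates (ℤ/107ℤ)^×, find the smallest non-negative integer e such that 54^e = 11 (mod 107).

84

Baby-step giant-step with m = ceil(sqrt(106)) = 11.
Baby table (54^j mod 107 for j=0..10):
  0:1  1:54  2:27  3:67  4:87  5:97  6:102  7:51
  8:79  9:93  10:100
Giant step factor: 54^(-11) ≡ 15 (mod 107).
Scan 11·15^i mod 107 for i = 0, 1, …:
  i=0: 11   i=1: 58   i=2: 14   i=3: 103
  i=4: 47   i=5: 63   i=6: 89   i=7: 51
Match at i=7, j=7: e = 7·11 + 7 = 84.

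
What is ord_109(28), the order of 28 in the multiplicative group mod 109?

54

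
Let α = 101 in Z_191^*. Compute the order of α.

190

The order of 101 must divide p − 1 = 190 = 2 · 5 · 19.
Divisors: 1, 2, 5, 10, 19, 38, 95, 190.
Check each in increasing order: 101^1 ≡ 101;  101^2 ≡ 78;  101^5 ≡ 37;  101^10 ≡ 32;  101^19 ≡ 82;  101^38 ≡ 39;  101^95 ≡ 190;  101^190 ≡ 1.
Smallest exponent giving 1 is 190.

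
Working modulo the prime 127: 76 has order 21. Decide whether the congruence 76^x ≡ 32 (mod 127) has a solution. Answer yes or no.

yes

32 ∈ ⟨76⟩ iff 32^21 ≡ 1 (mod 127), since |⟨76⟩| = 21.
32^21 mod 127 = 1.
Since 1 = 1, 32 lies in the subgroup.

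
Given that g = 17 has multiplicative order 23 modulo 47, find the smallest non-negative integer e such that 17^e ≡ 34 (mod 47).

5

Successive powers of 17 modulo 47:
  17^0=1  17^1=17  17^2=7  17^3=25  17^4=2  17^5=34
So 17^5 ≡ 34 (mod 47), giving e = 5.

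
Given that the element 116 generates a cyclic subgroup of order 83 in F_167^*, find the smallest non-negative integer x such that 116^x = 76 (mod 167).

67

Baby-step giant-step with m = ceil(sqrt(83)) = 10.
Baby table (116^j mod 167 for j=0..9):
  0:1  1:116  2:96  3:114  4:31  5:89  6:137  7:27
  8:126  9:87
Giant step factor: 116^(-10) ≡ 58 (mod 167).
Scan 76·58^i mod 167 for i = 0, 1, …:
  i=0: 76   i=1: 66   i=2: 154   i=3: 81
  i=4: 22   i=5: 107   i=6: 27
Match at i=6, j=7: x = 6·10 + 7 = 67.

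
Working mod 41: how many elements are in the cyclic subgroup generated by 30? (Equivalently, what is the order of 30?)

40

The order of 30 must divide p − 1 = 40 = 2^3 · 5.
Divisors: 1, 2, 4, 5, 8, 10, 20, 40.
Check each in increasing order: 30^1 ≡ 30;  30^2 ≡ 39;  30^4 ≡ 4;  30^5 ≡ 38;  30^8 ≡ 16;  30^10 ≡ 9;  30^20 ≡ 40;  30^40 ≡ 1.
Smallest exponent giving 1 is 40.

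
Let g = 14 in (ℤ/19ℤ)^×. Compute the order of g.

The order of 14 must divide p − 1 = 18 = 2 · 3^2.
Divisors: 1, 2, 3, 6, 9, 18.
Check each in increasing order: 14^1 ≡ 14;  14^2 ≡ 6;  14^3 ≡ 8;  14^6 ≡ 7;  14^9 ≡ 18;  14^18 ≡ 1.
Smallest exponent giving 1 is 18.

18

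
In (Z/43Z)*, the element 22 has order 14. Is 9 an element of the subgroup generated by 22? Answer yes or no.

no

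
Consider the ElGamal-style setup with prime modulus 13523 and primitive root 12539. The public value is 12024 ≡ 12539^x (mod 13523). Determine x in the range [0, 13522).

10115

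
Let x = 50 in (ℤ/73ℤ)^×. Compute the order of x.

36

The order of 50 must divide p − 1 = 72 = 2^3 · 3^2.
Divisors: 1, 2, 3, 4, 6, 8, 9, 12, 18, 24, 36, 72.
Check each in increasing order: 50^1 ≡ 50;  50^2 ≡ 18;  50^3 ≡ 24;  50^4 ≡ 32;  50^6 ≡ 65;  50^8 ≡ 2;  50^9 ≡ 27;  50^12 ≡ 64;  50^18 ≡ 72;  50^24 ≡ 8;  50^36 ≡ 1.
Smallest exponent giving 1 is 36.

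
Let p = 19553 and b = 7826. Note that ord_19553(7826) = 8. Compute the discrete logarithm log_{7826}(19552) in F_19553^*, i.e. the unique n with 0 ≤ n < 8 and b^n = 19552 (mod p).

4

Successive powers of 7826 modulo 19553:
  7826^0=1  7826^1=7826  7826^2=6280  7826^3=10591  7826^4=19552
So 7826^4 ≡ 19552 (mod 19553), giving n = 4.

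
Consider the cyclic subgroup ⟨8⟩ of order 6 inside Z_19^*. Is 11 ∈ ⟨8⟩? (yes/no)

yes

⟨8⟩ has order 6; its elements mod 19 are {1, 7, 8, 11, 12, 18}.
11 is in this set.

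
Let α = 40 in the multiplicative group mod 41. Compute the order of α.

The order of 40 must divide p − 1 = 40 = 2^3 · 5.
Divisors: 1, 2, 4, 5, 8, 10, 20, 40.
Check each in increasing order: 40^1 ≡ 40;  40^2 ≡ 1.
Smallest exponent giving 1 is 2.

2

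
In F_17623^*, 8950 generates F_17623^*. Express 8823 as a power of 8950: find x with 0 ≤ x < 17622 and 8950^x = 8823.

Baby-step giant-step with m = ceil(sqrt(17622)) = 133.
Baby table (8950^j mod 17623 for j=0..132):
  0:1  1:8950  2:5965  3:6683  4:388  5:869  6:5807  7:2423
  8:9560  9:2335  10:14995  11:6105  12:8450  13:7207  14:2470  15:7258
  16:722  17:11882  18:6718  19:14047  20:15791  21:10613  22:16003  23:4729
  24:11727  25:11685  26:5868  27:2060  28:3342  29:4669  30:3417  31:6245
  32:10217  33:14026  34:4071  35:8709  36:16644  37:14204  38:11101  39:13099
  40:7854  41:12776  42:7176  43:6988  44:16196  45:5025  46:17477  47:15025
  48:10260  49:11170  50:13844  51:14110  52:15705  53:16325  54:14080  55:11550
  56:13605  57:7443  58:17533  59:5158  60:9463  61:15335  62:326  63:9905
  64:6060  65:11029  66:3127  67:1326  68:7421  69:14486  70:14912  71:3421
  72:6799  73:16454  74:5512  75:5623  76:12185  77:4626  78:6273  79:14095
  80:4816  81:14965  82:1950  83:5730  84:570  85:8453  86:16434  87:2742
  88:9684  89:1886  90:14489  91:6516  92:3693  93:9225  94:17618  95:8119
  96:5421  97:1831  98:15683  99:13278  100:6211  101:5508  102:5069  103:5948
  104:13140  105:4721  106:10619  107:16834  108:5273  109:16579  110:14013  111:11082
  112:1656  113:257  114:9160  115:17427  116:8100  117:11601  118:11857  119:12067
  120:5906  121:7323  122:913  123:11901  124:538  125:4021  126:1784  127:362
  128:14891  129:9324  130:4895  131:17095  132:14987
Giant step factor: 8950^(-133) ≡ 462 (mod 17623).
Scan 8823·462^i mod 17623 for i = 0, 1, …:
  i=0: 8823   i=1: 5313   i=2: 5009   i=3: 5545
  i=4: 6455   i=5: 3923   i=6: 14880   i=7: 1590
  i=8: 12037   i=9: 9849     …   i=89: 2666
  i=90: 15705
Match at i=90, j=52: x = 90·133 + 52 = 12022.

12022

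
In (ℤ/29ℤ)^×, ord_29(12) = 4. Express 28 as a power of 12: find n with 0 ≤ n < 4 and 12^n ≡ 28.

2

Successive powers of 12 modulo 29:
  12^0=1  12^1=12  12^2=28
So 12^2 ≡ 28 (mod 29), giving n = 2.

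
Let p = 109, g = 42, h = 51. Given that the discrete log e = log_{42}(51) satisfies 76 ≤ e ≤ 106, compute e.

Compute 42^76 mod 109 = 21, then multiply by 42 repeatedly:
  42^76=21  42^77=10  42^78=93  42^79=91  42^80=7
  42^81=76  42^82=31  42^83=103  42^84=75  42^85=98
  42^86=83  42^87=107  42^88=25  42^89=69  42^90=64
  42^91=72  42^92=81  42^93=23  42^94=94  42^95=24
  42^96=27  42^97=44  42^98=104  42^99=8  42^100=9
  42^101=51
Found 51 at exponent 101.

101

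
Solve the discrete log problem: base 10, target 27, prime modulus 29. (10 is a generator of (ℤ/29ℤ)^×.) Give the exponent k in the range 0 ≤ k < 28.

25

Successive powers of 10 modulo 29:
  10^0=1  10^1=10  10^2=13  10^3=14  10^4=24  10^5=8
  10^6=22  10^7=17  10^8=25  10^9=18  10^10=6  10^11=2
  10^12=20  10^13=26  10^14=28  10^15=19  10^16=16  10^17=15
  10^18=5  10^19=21  10^20=7  10^21=12  10^22=4  10^23=11
  10^24=23  10^25=27
So 10^25 ≡ 27 (mod 29), giving k = 25.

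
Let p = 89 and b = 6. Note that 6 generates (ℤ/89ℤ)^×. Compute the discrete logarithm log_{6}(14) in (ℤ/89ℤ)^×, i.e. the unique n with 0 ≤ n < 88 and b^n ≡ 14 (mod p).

73

Baby-step giant-step with m = ceil(sqrt(88)) = 10.
Baby table (6^j mod 89 for j=0..9):
  0:1  1:6  2:36  3:38  4:50  5:33  6:20  7:31
  8:8  9:48
Giant step factor: 6^(-10) ≡ 17 (mod 89).
Scan 14·17^i mod 89 for i = 0, 1, …:
  i=0: 14   i=1: 60   i=2: 41   i=3: 74
  i=4: 12   i=5: 26   i=6: 86   i=7: 38
Match at i=7, j=3: n = 7·10 + 3 = 73.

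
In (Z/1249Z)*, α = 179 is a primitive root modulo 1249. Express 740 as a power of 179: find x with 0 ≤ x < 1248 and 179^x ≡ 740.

Baby-step giant-step with m = ceil(sqrt(1248)) = 36.
Baby table (179^j mod 1249 for j=0..35):
  0:1  1:179  2:816  3:1180  4:139  5:1150  6:1014  7:401
  8:586  9:1227  10:1058  11:783  12:269  13:689  14:929  15:174
  16:1170  17:847  18:484  19:455  20:260  21:327  22:1079  23:795
  24:1168  25:489  26:101  27:593  28:1231  29:525  30:300  31:1242
  32:1245  33:533  34:483  35:276
Giant step factor: 179^(-36) ≡ 155 (mod 1249).
Scan 740·155^i mod 1249 for i = 0, 1, …:
  i=0: 740   i=1: 1041   i=2: 234   i=3: 49
  i=4: 101
Match at i=4, j=26: x = 4·36 + 26 = 170.

170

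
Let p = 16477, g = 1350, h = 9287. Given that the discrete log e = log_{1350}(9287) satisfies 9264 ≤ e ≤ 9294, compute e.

9279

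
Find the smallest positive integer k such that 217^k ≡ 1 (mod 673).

The order of 217 must divide p − 1 = 672 = 2^5 · 3 · 7.
Divisors: 1, 2, 3, 4, 6, 7, 8, 12, 14, 16, 21, 24, 28, 32, 42, 48, 56, 84, 96, 112, 168, 224, 336, 672.
Check each in increasing order: 217^1 ≡ 217;  217^2 ≡ 652;  217^3 ≡ 154;  217^4 ≡ 441;  217^6 ≡ 161;  217^7 ≡ 614;  217^8 ≡ 657;  217^12 ≡ 347;  217^14 ≡ 116;  217^16 ≡ 256;  217^21 ≡ 559;  217^24 ≡ 615;  217^28 ≡ 669;  217^32 ≡ 255;  217^42 ≡ 209;  217^48 ≡ 672;  217^56 ≡ 16;  217^84 ≡ 609;  217^96 ≡ 1.
Smallest exponent giving 1 is 96.

96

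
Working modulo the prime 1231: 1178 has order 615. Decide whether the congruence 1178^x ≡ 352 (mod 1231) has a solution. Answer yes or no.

352 ∈ ⟨1178⟩ iff 352^615 ≡ 1 (mod 1231), since |⟨1178⟩| = 615.
352^615 mod 1231 = 1.
Since 1 = 1, 352 lies in the subgroup.

yes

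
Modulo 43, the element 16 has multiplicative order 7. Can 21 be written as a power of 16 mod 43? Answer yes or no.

yes

⟨16⟩ has order 7; its elements mod 43 are {1, 4, 11, 16, 21, 35, 41}.
21 is in this set.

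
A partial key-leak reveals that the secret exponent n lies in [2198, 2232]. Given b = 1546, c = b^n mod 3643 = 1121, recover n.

2204

Compute 1546^2198 mod 3643 = 62, then multiply by 1546 repeatedly:
  1546^2198=62  1546^2199=1134  1546^2200=881  1546^2201=3187  1546^2202=1766
  1546^2203=1629  1546^2204=1121
Found 1121 at exponent 2204.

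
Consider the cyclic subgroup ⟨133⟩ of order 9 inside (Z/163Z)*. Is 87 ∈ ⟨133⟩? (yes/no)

no

⟨133⟩ has order 9; its elements mod 163 are {1, 38, 40, 53, 58, 85, 104, 133, 140}.
87 is not in this set.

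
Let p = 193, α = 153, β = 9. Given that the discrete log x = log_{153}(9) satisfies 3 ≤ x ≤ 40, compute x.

24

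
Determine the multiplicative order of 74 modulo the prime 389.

97

The order of 74 must divide p − 1 = 388 = 2^2 · 97.
Divisors: 1, 2, 4, 97, 194, 388.
Check each in increasing order: 74^1 ≡ 74;  74^2 ≡ 30;  74^4 ≡ 122;  74^97 ≡ 1.
Smallest exponent giving 1 is 97.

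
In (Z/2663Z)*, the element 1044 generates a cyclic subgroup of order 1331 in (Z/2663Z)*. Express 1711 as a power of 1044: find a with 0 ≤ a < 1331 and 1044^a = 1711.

681

Baby-step giant-step with m = ceil(sqrt(1331)) = 37.
Baby table (1044^j mod 2663 for j=0..36):
  0:1  1:1044  2:769  3:1273  4:175  5:1616  6:1425  7:1746
  8:1332  9:522  10:1716  11:1968  12:1419  13:808  14:2044  15:873
  16:666  17:261  18:858  19:984  20:2041  21:404  22:1022  23:1768
  24:333  25:1462  26:429  27:492  28:2352  29:202  30:511  31:884
  32:1498  33:731  34:1546  35:246  36:1176
Giant step factor: 1044^(-37) ≡ 791 (mod 2663).
Scan 1711·791^i mod 2663 for i = 0, 1, …:
  i=0: 1711   i=1: 597   i=2: 876   i=3: 536
  i=4: 559   i=5: 111   i=6: 2585   i=7: 2214
  i=8: 1683   i=9: 2416     …   i=17: 294
  i=18: 873
Match at i=18, j=15: a = 18·37 + 15 = 681.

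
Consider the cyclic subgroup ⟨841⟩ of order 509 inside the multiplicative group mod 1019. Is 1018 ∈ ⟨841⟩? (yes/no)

no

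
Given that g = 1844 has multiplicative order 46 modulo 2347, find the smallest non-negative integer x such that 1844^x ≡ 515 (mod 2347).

Baby-step giant-step with m = ceil(sqrt(46)) = 7.
Baby table (1844^j mod 2347 for j=0..6):
  0:1  1:1844  2:1880  3:201  4:2165  5:13  6:502
Giant step factor: 1844^(-7) ≡ 2001 (mod 2347).
Scan 515·2001^i mod 2347 for i = 0, 1, …:
  i=0: 515   i=1: 182   i=2: 397   i=3: 1111
  i=4: 502
Match at i=4, j=6: x = 4·7 + 6 = 34.

34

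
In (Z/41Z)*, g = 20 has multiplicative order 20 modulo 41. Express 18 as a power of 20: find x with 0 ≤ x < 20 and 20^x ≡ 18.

Successive powers of 20 modulo 41:
  20^0=1  20^1=20  20^2=31  20^3=5  20^4=18
So 20^4 ≡ 18 (mod 41), giving x = 4.

4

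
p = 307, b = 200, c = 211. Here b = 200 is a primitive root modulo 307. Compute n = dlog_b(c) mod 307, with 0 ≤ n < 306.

Successive powers of 200 modulo 307:
  200^0=1  200^1=200  200^2=90  200^3=194  200^4=118  200^5=268
  200^6=182  200^7=174  200^8=109  200^9=3  200^10=293  200^11=270
  200^12=275  200^13=47  200^14=190  200^15=239  200^16=215  200^17=20
  200^18=9  200^19=265  200^20=196  200^21=211
So 200^21 ≡ 211 (mod 307), giving n = 21.

21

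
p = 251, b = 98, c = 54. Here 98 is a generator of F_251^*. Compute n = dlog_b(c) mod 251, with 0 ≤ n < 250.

Baby-step giant-step with m = ceil(sqrt(250)) = 16.
Baby table (98^j mod 251 for j=0..15):
  0:1  1:98  2:66  3:193  4:89  5:188  6:101  7:109
  8:140  9:166  10:204  11:163  12:161  13:216  14:84  15:200
Giant step factor: 98^(-16) ≡ 194 (mod 251).
Scan 54·194^i mod 251 for i = 0, 1, …:
  i=0: 54   i=1: 185   i=2: 248   i=3: 171
  i=4: 42   i=5: 116   i=6: 165   i=7: 133
  i=8: 200
Match at i=8, j=15: n = 8·16 + 15 = 143.

143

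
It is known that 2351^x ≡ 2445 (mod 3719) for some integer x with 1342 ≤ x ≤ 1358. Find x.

1349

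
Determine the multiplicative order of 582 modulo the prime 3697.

The order of 582 must divide p − 1 = 3696 = 2^4 · 3 · 7 · 11.
Divisors: 1, 2, 3, 4, 6, 7, 8, 11, 12, 14, 16, 21, 22, 24, 28, 33, 42, 44, 48, 56, 66, 77, 84, 88, 112, 132, 154, 168, 176, 231, 264, 308, 336, 462, 528, 616, 924, 1232, 1848, 3696.
Check each in increasing order: 582^1 ≡ 582;  582^2 ≡ 2297;  582^3 ≡ 2237;  582^4 ≡ 590;  582^6 ≡ 2128;  582^7 ≡ 1.
Smallest exponent giving 1 is 7.

7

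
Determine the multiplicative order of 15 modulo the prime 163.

81

The order of 15 must divide p − 1 = 162 = 2 · 3^4.
Divisors: 1, 2, 3, 6, 9, 18, 27, 54, 81, 162.
Check each in increasing order: 15^1 ≡ 15;  15^2 ≡ 62;  15^3 ≡ 115;  15^6 ≡ 22;  15^9 ≡ 85;  15^18 ≡ 53;  15^27 ≡ 104;  15^54 ≡ 58;  15^81 ≡ 1.
Smallest exponent giving 1 is 81.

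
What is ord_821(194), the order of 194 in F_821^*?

205

The order of 194 must divide p − 1 = 820 = 2^2 · 5 · 41.
Divisors: 1, 2, 4, 5, 10, 20, 41, 82, 164, 205, 410, 820.
Check each in increasing order: 194^1 ≡ 194;  194^2 ≡ 691;  194^4 ≡ 480;  194^5 ≡ 347;  194^10 ≡ 543;  194^20 ≡ 110;  194^41 ≡ 161;  194^82 ≡ 470;  194^164 ≡ 51;  194^205 ≡ 1.
Smallest exponent giving 1 is 205.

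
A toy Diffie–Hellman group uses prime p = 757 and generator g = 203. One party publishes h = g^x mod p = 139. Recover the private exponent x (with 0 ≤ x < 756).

575

Baby-step giant-step with m = ceil(sqrt(756)) = 28.
Baby table (203^j mod 757 for j=0..27):
  0:1  1:203  2:331  3:577  4:553  5:223  6:606  7:384
  8:738  9:685  10:524  11:392  12:91  13:305  14:598  15:274
  16:361  17:611  18:642  19:122  20:542  21:261  22:750  23:93
  24:711  25:503  26:671  27:710
Giant step factor: 203^(-28) ≡ 270 (mod 757).
Scan 139·270^i mod 757 for i = 0, 1, …:
  i=0: 139   i=1: 437   i=2: 655   i=3: 469
  i=4: 211   i=5: 195   i=6: 417   i=7: 554
  i=8: 451   i=9: 650     …   i=19: 444
  i=20: 274
Match at i=20, j=15: x = 20·28 + 15 = 575.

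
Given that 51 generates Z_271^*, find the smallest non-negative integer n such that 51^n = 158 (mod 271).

Baby-step giant-step with m = ceil(sqrt(270)) = 17.
Baby table (51^j mod 271 for j=0..16):
  0:1  1:51  2:162  3:132  4:228  5:246  6:80  7:15
  8:223  9:262  10:83  11:168  12:167  13:116  14:225  15:93
  16:136
Giant step factor: 51^(-17) ≡ 101 (mod 271).
Scan 158·101^i mod 271 for i = 0, 1, …:
  i=0: 158   i=1: 240   i=2: 121   i=3: 26
  i=4: 187   i=5: 188   i=6: 18   i=7: 192
  i=8: 151   i=9: 75   i=10: 258   i=11: 42
  i=12: 177   i=13: 262
Match at i=13, j=9: n = 13·17 + 9 = 230.

230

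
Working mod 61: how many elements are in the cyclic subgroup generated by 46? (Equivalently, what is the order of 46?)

30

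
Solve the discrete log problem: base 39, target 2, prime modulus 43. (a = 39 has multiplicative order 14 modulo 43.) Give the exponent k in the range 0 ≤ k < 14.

11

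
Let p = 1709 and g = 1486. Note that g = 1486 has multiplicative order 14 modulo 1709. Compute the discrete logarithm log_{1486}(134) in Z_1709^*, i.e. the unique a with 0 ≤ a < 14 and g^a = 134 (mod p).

3

Successive powers of 1486 modulo 1709:
  1486^0=1  1486^1=1486  1486^2=168  1486^3=134
So 1486^3 ≡ 134 (mod 1709), giving a = 3.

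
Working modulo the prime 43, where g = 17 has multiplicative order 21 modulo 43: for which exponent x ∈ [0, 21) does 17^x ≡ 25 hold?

19

Successive powers of 17 modulo 43:
  17^0=1  17^1=17  17^2=31  17^3=11  17^4=15  17^5=40
  17^6=35  17^7=36  17^8=10  17^9=41  17^10=9  17^11=24
  17^12=21  17^13=13  17^14=6  17^15=16  17^16=14  17^17=23
  17^18=4  17^19=25
So 17^19 ≡ 25 (mod 43), giving x = 19.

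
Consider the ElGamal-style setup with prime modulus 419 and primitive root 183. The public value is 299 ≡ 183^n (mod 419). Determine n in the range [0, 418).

102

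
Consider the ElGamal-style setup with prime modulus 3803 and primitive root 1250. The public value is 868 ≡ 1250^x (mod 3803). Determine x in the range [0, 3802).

Baby-step giant-step with m = ceil(sqrt(3802)) = 62.
Baby table (1250^j mod 3803 for j=0..61):
  0:1  1:1250  2:3270  3:3078  4:2667  5:2322  6:811  7:2152
  8:1279  9:1490  10:2833  11:657  12:3605  13:3498  14:2853  15:2839
  16:551  17:407  18:2951  19:3643  20:1559  21:1614  22:1910  23:3019
  24:1174  25:3345  26:1753  27:722  28:1189  29:3080  30:1364  31:1256
  32:3164  33:3683  34:2120  35:3112  36:3334  37:3215  38:2782  39:1558
  40:364  41:2443  42:3744  43:2310  44:1023  45:942  46:2373  47:3713
  48:1590  49:2334  50:599  51:3362  52:185  53:3070  54:273  55:2783
  56:2808  57:3634  58:1718  59:2608  60:829  61:1834
Giant step factor: 1250^(-62) ≡ 1931 (mod 3803).
Scan 868·1931^i mod 3803 for i = 0, 1, …:
  i=0: 868   i=1: 2788   i=2: 2383   i=3: 3746
  i=4: 220   i=5: 2687   i=6: 1305   i=7: 2369
  i=8: 3333   i=9: 1347     …   i=50: 2989
  i=51: 2608
Match at i=51, j=59: x = 51·62 + 59 = 3221.

3221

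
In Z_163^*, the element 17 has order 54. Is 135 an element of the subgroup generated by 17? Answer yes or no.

yes

135 ∈ ⟨17⟩ iff 135^54 ≡ 1 (mod 163), since |⟨17⟩| = 54.
135^54 mod 163 = 1.
Since 1 = 1, 135 lies in the subgroup.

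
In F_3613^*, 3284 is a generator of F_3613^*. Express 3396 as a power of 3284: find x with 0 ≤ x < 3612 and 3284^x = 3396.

1735

Baby-step giant-step with m = ceil(sqrt(3612)) = 61.
Baby table (3284^j mod 3613 for j=0..60):
  0:1  1:3284  2:3464  3:2052  4:523  5:1357  6:1559  7:135
  8:2554  9:1563  10:2432  11:1958  12:2545  13:911  14:160  15:1555
  16:1451  17:3150  18:581  19:340  20:143  21:3535  22:371  23:783
  24:2529  25:2562  26:2544  27:1240  28:309  29:3116  30:928  31:1793
  32:2635  33:205  34:1202  35:1972  36:1552  37:2438  38:3597  39:1651
  40:2384  41:3298  42:2471  43:3579  44:347  45:1453  46:2492  47:283
  48:831  49:1189  50:2636  51:3489  52:1053  53:411  54:2075  55:182
  56:1543  57:1786  58:1325  59:1248  60:1290
Giant step factor: 3284^(-61) ≡ 246 (mod 3613).
Scan 3396·246^i mod 3613 for i = 0, 1, …:
  i=0: 3396   i=1: 813   i=2: 1283   i=3: 1287
  i=4: 2271   i=5: 2264   i=6: 542   i=7: 3264
  i=8: 858   i=9: 1514     …   i=27: 1180
  i=28: 1240
Match at i=28, j=27: x = 28·61 + 27 = 1735.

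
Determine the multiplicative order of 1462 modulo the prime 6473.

The order of 1462 must divide p − 1 = 6472 = 2^3 · 809.
Divisors: 1, 2, 4, 8, 809, 1618, 3236, 6472.
Check each in increasing order: 1462^1 ≡ 1462;  1462^2 ≡ 1354;  1462^4 ≡ 1457;  1462^8 ≡ 6178;  1462^809 ≡ 6472;  1462^1618 ≡ 1.
Smallest exponent giving 1 is 1618.

1618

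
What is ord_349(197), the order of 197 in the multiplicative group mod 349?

348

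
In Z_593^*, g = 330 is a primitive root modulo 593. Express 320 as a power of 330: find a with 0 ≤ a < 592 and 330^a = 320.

419

Baby-step giant-step with m = ceil(sqrt(592)) = 25.
Baby table (330^j mod 593 for j=0..24):
  0:1  1:330  2:381  3:14  4:469  5:590  6:196  7:43
  8:551  9:372  10:9  11:5  12:464  13:126  14:70  15:566
  16:578  17:387  18:215  19:383  20:81  21:45  22:25  23:541
  24:37
Giant step factor: 330^(-25) ≡ 327 (mod 593).
Scan 320·327^i mod 593 for i = 0, 1, …:
  i=0: 320   i=1: 272   i=2: 587   i=3: 410
  i=4: 52   i=5: 400   i=6: 340   i=7: 289
  i=8: 216   i=9: 65     …   i=15: 32
  i=16: 383
Match at i=16, j=19: a = 16·25 + 19 = 419.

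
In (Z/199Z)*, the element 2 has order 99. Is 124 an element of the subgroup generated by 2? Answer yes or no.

yes

124 ∈ ⟨2⟩ iff 124^99 ≡ 1 (mod 199), since |⟨2⟩| = 99.
124^99 mod 199 = 1.
Since 1 = 1, 124 lies in the subgroup.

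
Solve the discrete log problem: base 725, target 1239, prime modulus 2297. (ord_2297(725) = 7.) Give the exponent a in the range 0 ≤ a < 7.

4

Successive powers of 725 modulo 2297:
  725^0=1  725^1=725  725^2=1909  725^3=1231  725^4=1239
So 725^4 ≡ 1239 (mod 2297), giving a = 4.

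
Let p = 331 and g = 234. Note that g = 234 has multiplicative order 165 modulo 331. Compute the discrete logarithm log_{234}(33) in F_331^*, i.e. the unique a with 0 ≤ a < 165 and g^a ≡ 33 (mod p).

Baby-step giant-step with m = ceil(sqrt(165)) = 13.
Baby table (234^j mod 331 for j=0..12):
  0:1  1:234  2:141  3:225  4:21  5:280  6:313  7:91
  8:110  9:253  10:284  11:256  12:324
Giant step factor: 234^(-13) ≡ 39 (mod 331).
Scan 33·39^i mod 331 for i = 0, 1, …:
  i=0: 33   i=1: 294   i=2: 212   i=3: 324
Match at i=3, j=12: a = 3·13 + 12 = 51.

51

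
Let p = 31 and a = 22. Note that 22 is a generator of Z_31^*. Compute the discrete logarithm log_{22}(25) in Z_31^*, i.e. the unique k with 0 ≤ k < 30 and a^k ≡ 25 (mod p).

20

Successive powers of 22 modulo 31:
  22^0=1  22^1=22  22^2=19  22^3=15  22^4=20  22^5=6
  22^6=8  22^7=21  22^8=28  22^9=27  22^10=5  22^11=17
  22^12=2  22^13=13  22^14=7  22^15=30  22^16=9  22^17=12
  22^18=16  22^19=11  22^20=25
So 22^20 ≡ 25 (mod 31), giving k = 20.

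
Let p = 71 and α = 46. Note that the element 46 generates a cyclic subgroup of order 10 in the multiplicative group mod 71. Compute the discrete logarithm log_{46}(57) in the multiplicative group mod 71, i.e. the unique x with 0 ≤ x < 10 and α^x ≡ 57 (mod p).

2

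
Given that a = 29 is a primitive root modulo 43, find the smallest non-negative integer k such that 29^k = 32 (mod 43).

Baby-step giant-step with m = ceil(sqrt(42)) = 7.
Baby table (29^j mod 43 for j=0..6):
  0:1  1:29  2:24  3:8  4:17  5:20  6:21
Giant step factor: 29^(-7) ≡ 37 (mod 43).
Scan 32·37^i mod 43 for i = 0, 1, …:
  i=0: 32   i=1: 23   i=2: 34   i=3: 11
  i=4: 20
Match at i=4, j=5: k = 4·7 + 5 = 33.

33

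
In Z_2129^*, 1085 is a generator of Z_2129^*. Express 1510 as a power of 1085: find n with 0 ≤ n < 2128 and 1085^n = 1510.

Baby-step giant-step with m = ceil(sqrt(2128)) = 47.
Baby table (1085^j mod 2129 for j=0..46):
  0:1  1:1085  2:2017  3:1962  4:1899  5:1672  6:212  7:88
  8:1804  9:789  10:207  11:1050  12:235  13:1624  14:1357  15:1206
  16:1304  17:1184  18:853  19:1519  20:269  21:192  22:1807  23:1915
  24:2000  25:549  26:1674  27:253  28:1993  29:1470  30:329  31:1422
  32:1474  33:411  34:974  35:806  36:1620  37:1275  38:1654  39:1972
  40:2104  41:552  42:671  43:2046  44:1492  45:780  46:1087
Giant step factor: 1085^(-47) ≡ 2099 (mod 2129).
Scan 1510·2099^i mod 2129 for i = 0, 1, …:
  i=0: 1510   i=1: 1538   i=2: 698   i=3: 350
  i=4: 145   i=5: 2037   i=6: 631   i=7: 231
  i=8: 1586   i=9: 1387     …   i=17: 2080
  i=18: 1470
Match at i=18, j=29: n = 18·47 + 29 = 875.

875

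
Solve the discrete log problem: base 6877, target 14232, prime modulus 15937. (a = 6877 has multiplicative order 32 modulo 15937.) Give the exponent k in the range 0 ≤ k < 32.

27

Successive powers of 6877 modulo 15937:
  6877^0=1  6877^1=6877  6877^2=8050  6877^3=10649  6877^4=2658  6877^5=15264
  6877^6=9446  6877^7=930  6877^8=4873  6877^9=12047  6877^10=6693  6877^11=1705
  6877^12=11590  6877^13=3493  6877^14=4302  6877^15=5782  6877^16=15936  6877^17=9060
  6877^18=7887  6877^19=5288  6877^20=13279  6877^21=673  6877^22=6491  6877^23=15007
  6877^24=11064  6877^25=3890  6877^26=9244  6877^27=14232
So 6877^27 ≡ 14232 (mod 15937), giving k = 27.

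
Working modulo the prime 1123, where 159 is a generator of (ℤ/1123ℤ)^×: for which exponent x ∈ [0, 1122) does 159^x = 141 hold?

210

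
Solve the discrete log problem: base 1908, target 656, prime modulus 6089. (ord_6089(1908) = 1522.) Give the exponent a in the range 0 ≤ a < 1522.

Baby-step giant-step with m = ceil(sqrt(1522)) = 40.
Baby table (1908^j mod 6089 for j=0..39):
  0:1  1:1908  2:5331  3:2918  4:2198  5:4552  6:2302  7:2047
  8:2627  9:1069  10:5926  11:5624  12:1774  13:5397  14:977  15:882
  16:2292  17:1234  18:4118  19:2334  20:2213  21:2727  22:3110  23:3194
  24:5152  25:2370  26:3922  27:5884  28:4645  29:3165  30:4621  31:6085
  32:4546  33:3032  34:506  35:3386  36:59  37:2970  38:3990  39:1670
Giant step factor: 1908^(-40) ≡ 4000 (mod 6089).
Scan 656·4000^i mod 6089 for i = 0, 1, …:
  i=0: 656   i=1: 5730   i=2: 1004   i=3: 3349
  i=4: 200   i=5: 2341   i=6: 5207   i=7: 3620
  i=8: 358   i=9: 1085     …   i=24: 2698
  i=25: 2292
Match at i=25, j=16: a = 25·40 + 16 = 1016.

1016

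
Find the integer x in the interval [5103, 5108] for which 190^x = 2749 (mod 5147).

Compute 190^5103 mod 5147 = 2062, then multiply by 190 repeatedly:
  190^5103=2062  190^5104=608  190^5105=2286  190^5106=1992  190^5107=2749
Found 2749 at exponent 5107.

5107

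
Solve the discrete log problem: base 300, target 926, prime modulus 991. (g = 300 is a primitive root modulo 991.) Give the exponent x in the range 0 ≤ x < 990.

Baby-step giant-step with m = ceil(sqrt(990)) = 32.
Baby table (300^j mod 991 for j=0..31):
  0:1  1:300  2:810  3:205  4:58  5:553  6:403  7:989
  8:391  9:362  10:581  11:875  12:876  13:185  14:4  15:209
  16:267  17:820  18:232  19:230  20:621  21:983  22:573  23:457
  24:342  25:527  26:531  27:740  28:16  29:836  30:77  31:307
Giant step factor: 300^(-32) ≡ 582 (mod 991).
Scan 926·582^i mod 991 for i = 0, 1, …:
  i=0: 926   i=1: 819   i=2: 978   i=3: 362
Match at i=3, j=9: x = 3·32 + 9 = 105.

105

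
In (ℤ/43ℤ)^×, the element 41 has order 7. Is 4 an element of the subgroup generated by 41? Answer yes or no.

⟨41⟩ has order 7; its elements mod 43 are {1, 4, 11, 16, 21, 35, 41}.
4 is in this set.

yes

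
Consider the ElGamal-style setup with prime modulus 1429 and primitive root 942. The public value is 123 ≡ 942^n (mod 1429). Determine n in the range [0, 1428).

1181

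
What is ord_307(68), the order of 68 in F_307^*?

51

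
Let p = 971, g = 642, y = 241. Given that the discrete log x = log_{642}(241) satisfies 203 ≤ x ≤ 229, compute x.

215

Compute 642^203 mod 971 = 70, then multiply by 642 repeatedly:
  642^203=70  642^204=274  642^205=157  642^206=781  642^207=366
  642^208=961  642^209=377  642^210=255  642^211=582  642^212=780
  642^213=695  642^214=501  642^215=241
Found 241 at exponent 215.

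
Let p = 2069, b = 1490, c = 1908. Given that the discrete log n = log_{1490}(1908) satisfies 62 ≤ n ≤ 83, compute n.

67

Compute 1490^62 mod 2069 = 534, then multiply by 1490 repeatedly:
  1490^62=534  1490^63=1164  1490^64=538  1490^65=917  1490^66=790
  1490^67=1908
Found 1908 at exponent 67.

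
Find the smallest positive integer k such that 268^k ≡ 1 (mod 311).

155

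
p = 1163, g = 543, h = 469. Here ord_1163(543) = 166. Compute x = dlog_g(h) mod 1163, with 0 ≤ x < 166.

Baby-step giant-step with m = ceil(sqrt(166)) = 13.
Baby table (543^j mod 1163 for j=0..12):
  0:1  1:543  2:610  3:938  4:1103  5:1147  6:616  7:707
  8:111  9:960  10:256  11:611  12:318
Giant step factor: 543^(-13) ≡ 683 (mod 1163).
Scan 469·683^i mod 1163 for i = 0, 1, …:
  i=0: 469   i=1: 502   i=2: 944   i=3: 450
  i=4: 318
Match at i=4, j=12: x = 4·13 + 12 = 64.

64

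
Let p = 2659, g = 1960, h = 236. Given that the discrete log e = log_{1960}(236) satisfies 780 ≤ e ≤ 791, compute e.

789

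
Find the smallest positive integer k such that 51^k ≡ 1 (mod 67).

The order of 51 must divide p − 1 = 66 = 2 · 3 · 11.
Divisors: 1, 2, 3, 6, 11, 22, 33, 66.
Check each in increasing order: 51^1 ≡ 51;  51^2 ≡ 55;  51^3 ≡ 58;  51^6 ≡ 14;  51^11 ≡ 38;  51^22 ≡ 37;  51^33 ≡ 66;  51^66 ≡ 1.
Smallest exponent giving 1 is 66.

66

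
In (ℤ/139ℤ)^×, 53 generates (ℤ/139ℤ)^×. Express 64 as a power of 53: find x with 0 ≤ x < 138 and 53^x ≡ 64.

6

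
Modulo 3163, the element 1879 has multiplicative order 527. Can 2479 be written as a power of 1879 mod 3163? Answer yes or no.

no

2479 ∈ ⟨1879⟩ iff 2479^527 ≡ 1 (mod 3163), since |⟨1879⟩| = 527.
2479^527 mod 3163 = 536.
Since 536 ≠ 1, 2479 does not lie in the subgroup.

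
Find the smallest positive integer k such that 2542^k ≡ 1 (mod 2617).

327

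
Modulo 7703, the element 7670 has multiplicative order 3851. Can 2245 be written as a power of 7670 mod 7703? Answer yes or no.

no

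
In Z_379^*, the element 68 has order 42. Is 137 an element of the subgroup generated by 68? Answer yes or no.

no

137 ∈ ⟨68⟩ iff 137^42 ≡ 1 (mod 379), since |⟨68⟩| = 42.
137^42 mod 379 = 327.
Since 327 ≠ 1, 137 does not lie in the subgroup.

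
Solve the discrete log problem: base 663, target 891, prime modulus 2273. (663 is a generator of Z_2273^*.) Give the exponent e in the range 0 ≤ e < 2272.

691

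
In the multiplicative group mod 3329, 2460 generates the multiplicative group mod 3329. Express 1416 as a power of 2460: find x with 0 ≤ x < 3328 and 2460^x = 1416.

123

Baby-step giant-step with m = ceil(sqrt(3328)) = 58.
Baby table (2460^j mod 3329 for j=0..57):
  0:1  1:2460  2:2807  3:874  4:2835  5:3174  6:1535  7:1014
  8:1019  9:3  10:722  11:1763  12:2622  13:1847  14:2864  15:1276
  16:3042  17:3057  18:9  19:2166  20:1960  21:1208  22:2212  23:1934
  24:499  25:2468  26:2513  27:27  28:3169  29:2551  30:295  31:3307
  32:2473  33:1497  34:746  35:881  36:81  37:2849  38:995  39:885
  40:3263  41:761  42:1162  43:2238  44:2643  45:243  46:1889  47:2985
  48:2655  49:3131  50:2283  51:157  52:56  53:1271  54:729  55:2338
  56:2297  57:1307
Giant step factor: 2460^(-58) ≡ 2819 (mod 3329).
Scan 1416·2819^i mod 3329 for i = 0, 1, …:
  i=0: 1416   i=1: 233   i=2: 1014
Match at i=2, j=7: x = 2·58 + 7 = 123.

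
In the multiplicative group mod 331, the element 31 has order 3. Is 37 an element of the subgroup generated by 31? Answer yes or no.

37 ∈ ⟨31⟩ iff 37^3 ≡ 1 (mod 331), since |⟨31⟩| = 3.
37^3 mod 331 = 10.
Since 10 ≠ 1, 37 does not lie in the subgroup.

no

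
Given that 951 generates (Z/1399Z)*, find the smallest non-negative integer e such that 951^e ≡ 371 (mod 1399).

535

Baby-step giant-step with m = ceil(sqrt(1398)) = 38.
Baby table (951^j mod 1399 for j=0..37):
  0:1  1:951  2:647  3:1136  4:308  5:517  6:618  7:138
  8:1131  9:1149  10:80  11:534  12:1396  13:1344  14:857  15:789
  16:475  17:1247  18:944  19:985  20:804  21:750  22:1159  23:1196
  24:9  25:165  26:227  27:431  28:1373  29:456  30:1365  31:1242
  32:386  33:548  34:720  35:609  36:1372  37:904
Giant step factor: 951^(-38) ≡ 1210 (mod 1399).
Scan 371·1210^i mod 1399 for i = 0, 1, …:
  i=0: 371   i=1: 1230   i=2: 1163   i=3: 1235
  i=4: 218   i=5: 768   i=6: 344   i=7: 737
  i=8: 607   i=9: 1394     …   i=13: 31
  i=14: 1136
Match at i=14, j=3: e = 14·38 + 3 = 535.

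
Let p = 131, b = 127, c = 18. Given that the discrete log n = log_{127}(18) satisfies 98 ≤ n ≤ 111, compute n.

Compute 127^98 mod 131 = 129, then multiply by 127 repeatedly:
  127^98=129  127^99=8  127^100=99  127^101=128  127^102=12
  127^103=83  127^104=61  127^105=18
Found 18 at exponent 105.

105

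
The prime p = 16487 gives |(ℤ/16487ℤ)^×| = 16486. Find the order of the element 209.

The order of 209 must divide p − 1 = 16486 = 2 · 8243.
Divisors: 1, 2, 8243, 16486.
Check each in increasing order: 209^1 ≡ 209;  209^2 ≡ 10707;  209^8243 ≡ 16486;  209^16486 ≡ 1.
Smallest exponent giving 1 is 16486.

16486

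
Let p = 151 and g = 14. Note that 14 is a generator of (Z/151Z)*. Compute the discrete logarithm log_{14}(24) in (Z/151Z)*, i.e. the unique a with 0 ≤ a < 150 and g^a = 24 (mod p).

93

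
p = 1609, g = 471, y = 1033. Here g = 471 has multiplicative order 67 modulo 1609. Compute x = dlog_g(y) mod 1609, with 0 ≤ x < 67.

52

Baby-step giant-step with m = ceil(sqrt(67)) = 9.
Baby table (471^j mod 1609 for j=0..8):
  0:1  1:471  2:1408  3:260  4:176  5:837  6:22  7:708
  8:405
Giant step factor: 471^(-9) ≡ 200 (mod 1609).
Scan 1033·200^i mod 1609 for i = 0, 1, …:
  i=0: 1033   i=1: 648   i=2: 880   i=3: 619
  i=4: 1516   i=5: 708
Match at i=5, j=7: x = 5·9 + 7 = 52.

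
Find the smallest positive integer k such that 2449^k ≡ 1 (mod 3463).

577

The order of 2449 must divide p − 1 = 3462 = 2 · 3 · 577.
Divisors: 1, 2, 3, 6, 577, 1154, 1731, 3462.
Check each in increasing order: 2449^1 ≡ 2449;  2449^2 ≡ 3148;  2449^3 ≡ 814;  2449^6 ≡ 1163;  2449^577 ≡ 1.
Smallest exponent giving 1 is 577.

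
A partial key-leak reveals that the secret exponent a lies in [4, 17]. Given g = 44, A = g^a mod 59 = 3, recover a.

Compute 44^4 mod 59 = 3, then multiply by 44 repeatedly:
  44^4=3
Found 3 at exponent 4.

4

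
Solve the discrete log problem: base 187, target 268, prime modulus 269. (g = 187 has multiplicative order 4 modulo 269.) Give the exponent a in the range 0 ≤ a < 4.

Successive powers of 187 modulo 269:
  187^0=1  187^1=187  187^2=268
So 187^2 ≡ 268 (mod 269), giving a = 2.

2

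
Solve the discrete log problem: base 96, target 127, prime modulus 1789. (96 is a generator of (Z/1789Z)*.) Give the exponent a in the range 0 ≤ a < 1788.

494

Baby-step giant-step with m = ceil(sqrt(1788)) = 43.
Baby table (96^j mod 1789 for j=0..42):
  0:1  1:96  2:271  3:970  4:92  5:1676  6:1675  7:1579
  8:1308  9:338  10:246  11:359  12:473  13:683  14:1164  15:826
  16:580  17:221  18:1537  19:854  20:1479  21:653  22:73  23:1641
  24:104  25:1039  26:1349  27:696  28:623  29:771  30:667  31:1417
  32:68  33:1161  34:538  35:1556  36:889  37:1261  38:1193  39:32
  40:1283  41:1516  42:627
Giant step factor: 96^(-43) ≡ 1504 (mod 1789).
Scan 127·1504^i mod 1789 for i = 0, 1, …:
  i=0: 127   i=1: 1374   i=2: 201   i=3: 1752
  i=4: 1600   i=5: 195   i=6: 1673   i=7: 858
  i=8: 563   i=9: 555   i=10: 1046   i=11: 653
Match at i=11, j=21: a = 11·43 + 21 = 494.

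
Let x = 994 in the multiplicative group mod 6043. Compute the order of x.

The order of 994 must divide p − 1 = 6042 = 2 · 3 · 19 · 53.
Divisors: 1, 2, 3, 6, 19, 38, 53, 57, 106, 114, 159, 318, 1007, 2014, 3021, 6042.
Check each in increasing order: 994^1 ≡ 994;  994^2 ≡ 3027;  994^3 ≡ 5467;  994^6 ≡ 5454;  994^19 ≡ 966;  994^38 ≡ 2534;  994^53 ≡ 2761;  994^57 ≡ 429;  994^106 ≡ 2898;  994^114 ≡ 2751;  994^159 ≡ 446;  994^318 ≡ 5540;  994^1007 ≡ 6042;  994^2014 ≡ 1.
Smallest exponent giving 1 is 2014.

2014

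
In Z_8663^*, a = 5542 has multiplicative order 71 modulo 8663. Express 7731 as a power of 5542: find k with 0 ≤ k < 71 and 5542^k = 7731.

Baby-step giant-step with m = ceil(sqrt(71)) = 9.
Baby table (5542^j mod 8663 for j=0..8):
  0:1  1:5542  2:3429  3:5559  4:2350  5:3211  6:1560  7:8509
  8:4169
Giant step factor: 5542^(-9) ≡ 7583 (mod 8663).
Scan 7731·7583^i mod 8663 for i = 0, 1, …:
  i=0: 7731   i=1: 1652   i=2: 418   i=3: 7699
  i=4: 1560
Match at i=4, j=6: k = 4·9 + 6 = 42.

42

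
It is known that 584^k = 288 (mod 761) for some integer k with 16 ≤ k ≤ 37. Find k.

20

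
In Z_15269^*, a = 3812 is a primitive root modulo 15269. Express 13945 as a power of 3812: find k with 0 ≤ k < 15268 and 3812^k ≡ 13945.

Baby-step giant-step with m = ceil(sqrt(15268)) = 124.
Baby table (3812^j mod 15269 for j=0..123):
  0:1  1:3812  2:10525  3:9637  4:14299  5:12727  6:5711  7:12007
  8:9491  9:7431  10:2977  11:3457  12:937  13:14167  14:13420  15:5890
  16:7250  17:110  18:7057  19:12575  20:6509  21:183  22:10491  23:2181
  24:7636  25:5718  26:8153  27:6821  28:13814  29:11456  30:932  31:10376
  32:6602  33:3512  34:12100  35:12820  36:9040  37:13616  38:4861  39:8835
  40:10875  41:165  42:2951  43:11228  44:2129  45:7909  46:8102  47:10906
  48:11454  49:8577  50:4595  51:2597  52:5452  53:1915  54:1398  55:295
  56:9903  57:5268  58:2881  59:3961  60:13560  61:5155  62:14926  63:5618
  64:8678  65:7882  66:12061  67:1573  68:10828  69:4229  70:12153  71:1090
  72:1912  73:5231  74:14527  75:11530  76:8178  77:10507  78:2097  79:8077
  80:7220  81:7902  82:11956  83:13576  84:5071  85:98  86:7120  87:8427
  88:13017  89:11823  90:10457  91:9994  92:973  93:13978  94:10595  95:1635
  96:2868  97:212  98:14156  99:2026  100:12267  101:8126  102:10780  103:4481
  104:10830  105:11853  106:2665  107:5095  108:15241  109:147  110:10680  111:5006
  112:11891  113:10100  114:8051  115:14991  116:9094  117:5698  118:8258  119:10087
  120:4302  121:318  122:5965  123:3039
Giant step factor: 3812^(-124) ≡ 11044 (mod 15269).
Scan 13945·11044^i mod 15269 for i = 0, 1, …:
  i=0: 13945   i=1: 5446   i=2: 1033   i=3: 2509
  i=4: 11430   i=5: 4097   i=6: 5221   i=7: 4980
  i=8: 182   i=9: 9769     …   i=34: 3932
  i=35: 15241
Match at i=35, j=108: k = 35·124 + 108 = 4448.

4448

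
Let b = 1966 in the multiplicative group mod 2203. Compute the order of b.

1101

The order of 1966 must divide p − 1 = 2202 = 2 · 3 · 367.
Divisors: 1, 2, 3, 6, 367, 734, 1101, 2202.
Check each in increasing order: 1966^1 ≡ 1966;  1966^2 ≡ 1094;  1966^3 ≡ 676;  1966^6 ≡ 955;  1966^367 ≡ 285;  1966^734 ≡ 1917;  1966^1101 ≡ 1.
Smallest exponent giving 1 is 1101.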